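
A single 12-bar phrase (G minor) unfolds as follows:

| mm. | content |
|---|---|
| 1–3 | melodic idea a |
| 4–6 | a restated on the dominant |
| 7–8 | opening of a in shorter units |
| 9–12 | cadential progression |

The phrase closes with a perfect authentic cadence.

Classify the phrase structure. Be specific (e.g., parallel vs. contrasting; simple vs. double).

sentence

Basic idea (bars 1–3) + its repetition (measures 4–6) form the presentation; fragmentation and cadence (measures 7-12) form the continuation — the 12-bar whole is a sentence.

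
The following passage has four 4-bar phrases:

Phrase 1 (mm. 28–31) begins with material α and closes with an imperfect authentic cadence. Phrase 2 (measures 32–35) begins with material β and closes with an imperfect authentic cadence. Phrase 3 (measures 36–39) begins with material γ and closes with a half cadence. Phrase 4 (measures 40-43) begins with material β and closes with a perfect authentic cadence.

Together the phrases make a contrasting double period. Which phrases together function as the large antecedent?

phrases 1 and 2

In a double period the first pair of phrases (ending imperfect authentic cadence) is the large antecedent and the second pair (ending perfect authentic cadence) is the large consequent; the antecedent is phrases 1 and 2.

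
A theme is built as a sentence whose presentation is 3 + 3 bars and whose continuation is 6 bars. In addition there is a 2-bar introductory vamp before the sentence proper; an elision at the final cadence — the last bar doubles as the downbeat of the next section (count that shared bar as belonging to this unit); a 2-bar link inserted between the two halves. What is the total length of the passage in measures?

16 measures

Basic sentence: 3 + 3 + 6 = 12 bars.
12 (basic form) + 2 (introduction) + 2 (link) = 16.
The elision shares a bar with the next section but does not change this unit's count.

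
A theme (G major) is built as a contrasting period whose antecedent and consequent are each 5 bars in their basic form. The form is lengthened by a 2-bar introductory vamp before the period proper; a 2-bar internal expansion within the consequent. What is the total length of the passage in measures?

Basic contrasting period: 5 + 5 = 10 bars.
10 (basic form) + 2 (introduction) + 2 (internal expansion) = 14.

14 measures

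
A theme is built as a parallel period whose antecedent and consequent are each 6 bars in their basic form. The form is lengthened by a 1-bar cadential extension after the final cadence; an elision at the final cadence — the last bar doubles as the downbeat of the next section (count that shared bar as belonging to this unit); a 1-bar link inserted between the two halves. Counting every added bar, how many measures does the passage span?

Basic parallel period: 6 + 6 = 12 bars.
12 (basic form) + 1 (cadential extension) + 1 (link) = 14.
The elision shares a bar with the next section but does not change this unit's count.

14 measures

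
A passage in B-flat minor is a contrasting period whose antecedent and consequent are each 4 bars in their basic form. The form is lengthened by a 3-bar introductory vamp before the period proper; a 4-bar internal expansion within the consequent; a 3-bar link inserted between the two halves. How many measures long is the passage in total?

Basic contrasting period: 4 + 4 = 8 bars.
8 (basic form) + 3 (introduction) + 4 (internal expansion) + 3 (link) = 18.

18 measures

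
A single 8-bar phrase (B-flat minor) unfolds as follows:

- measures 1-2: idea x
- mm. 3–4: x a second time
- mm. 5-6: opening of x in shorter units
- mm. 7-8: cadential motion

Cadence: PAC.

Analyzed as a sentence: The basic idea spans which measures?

The presentation of a sentence is the basic idea (mm. 1–2) plus its repetition (bars 3–4); the basic idea is therefore mm. 1–2.

measures 1–2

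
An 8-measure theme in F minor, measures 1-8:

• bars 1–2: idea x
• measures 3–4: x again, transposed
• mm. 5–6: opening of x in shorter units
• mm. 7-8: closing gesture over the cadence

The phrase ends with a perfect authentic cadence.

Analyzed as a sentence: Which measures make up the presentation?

measures 1–4

The presentation of a sentence is the basic idea (mm. 1–2) plus its repetition (mm. 3–4); the presentation is therefore measures 1–4.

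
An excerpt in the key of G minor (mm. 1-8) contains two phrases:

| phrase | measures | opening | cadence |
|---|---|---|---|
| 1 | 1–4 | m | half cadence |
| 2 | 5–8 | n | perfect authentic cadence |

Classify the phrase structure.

contrasting period

Phrase 1 ends with a half cadence (weaker) and phrase 2 with a perfect authentic cadence (stronger): antecedent + consequent = a period.
The two phrases open with different material (m / n), so the period is contrasting.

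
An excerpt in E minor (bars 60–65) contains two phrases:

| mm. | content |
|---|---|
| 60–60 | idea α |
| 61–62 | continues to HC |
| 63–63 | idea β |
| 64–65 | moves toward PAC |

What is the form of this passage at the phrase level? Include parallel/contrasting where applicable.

contrasting period

Phrase 1 ends with a half cadence (weaker) and phrase 2 with a perfect authentic cadence (stronger): antecedent + consequent = a period.
The two phrases open with different material (α / β), so the period is contrasting.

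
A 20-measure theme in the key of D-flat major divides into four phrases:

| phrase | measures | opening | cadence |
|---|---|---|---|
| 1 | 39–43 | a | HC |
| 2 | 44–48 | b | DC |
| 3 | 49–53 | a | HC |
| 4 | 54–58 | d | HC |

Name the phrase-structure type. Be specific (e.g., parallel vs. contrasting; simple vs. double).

phrase group

Phrase 4 ends with a half cadence, no stronger than phrase 2's deceptive cadence, so the four phrases do not form a double period; nor do phrases 3–4 duplicate 1–2, so it is not a repeated period. With no phrase reaching a conclusive cadence, the passage is a phrase group.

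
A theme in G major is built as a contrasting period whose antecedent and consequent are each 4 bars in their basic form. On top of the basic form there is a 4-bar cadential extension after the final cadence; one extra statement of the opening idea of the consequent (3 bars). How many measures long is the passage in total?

Basic contrasting period: 4 + 4 = 8 bars.
8 (basic form) + 4 (cadential extension) + 3 (extra statement) = 15.

15 measures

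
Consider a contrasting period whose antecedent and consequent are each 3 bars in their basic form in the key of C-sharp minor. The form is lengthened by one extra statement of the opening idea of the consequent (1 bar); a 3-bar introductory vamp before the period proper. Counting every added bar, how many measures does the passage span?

10 measures

Basic contrasting period: 3 + 3 = 6 bars.
6 (basic form) + 1 (extra statement) + 3 (introduction) = 10.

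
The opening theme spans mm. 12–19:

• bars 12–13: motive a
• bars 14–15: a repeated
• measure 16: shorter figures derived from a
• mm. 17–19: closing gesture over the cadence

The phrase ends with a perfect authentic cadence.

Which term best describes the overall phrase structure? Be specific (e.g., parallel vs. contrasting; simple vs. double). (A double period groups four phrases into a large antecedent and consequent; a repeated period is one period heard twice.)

sentence

Basic idea (bars 12–13) + its repetition (mm. 14-15) form the presentation; fragmentation and cadence (bars 16–19) form the continuation — the 8-bar whole is a sentence.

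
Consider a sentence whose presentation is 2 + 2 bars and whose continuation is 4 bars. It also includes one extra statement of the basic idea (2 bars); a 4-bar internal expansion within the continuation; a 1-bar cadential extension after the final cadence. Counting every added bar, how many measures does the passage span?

15 measures

Basic sentence: 2 + 2 + 4 = 8 bars.
8 (basic form) + 2 (extra statement) + 4 (internal expansion) + 1 (cadential extension) = 15.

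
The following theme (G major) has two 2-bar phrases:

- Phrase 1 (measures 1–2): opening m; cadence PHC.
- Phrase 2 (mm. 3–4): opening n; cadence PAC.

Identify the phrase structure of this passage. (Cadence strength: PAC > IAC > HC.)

contrasting period

Phrase 1 ends with a Phrygian half cadence (weaker) and phrase 2 with a perfect authentic cadence (stronger): antecedent + consequent = a period.
The two phrases open with different material (m / n), so the period is contrasting.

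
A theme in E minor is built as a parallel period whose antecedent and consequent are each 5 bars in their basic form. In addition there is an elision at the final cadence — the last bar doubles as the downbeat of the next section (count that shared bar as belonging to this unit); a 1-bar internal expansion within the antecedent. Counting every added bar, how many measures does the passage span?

Basic parallel period: 5 + 5 = 10 bars.
10 (basic form) + 1 (internal expansion) = 11.
The elision shares a bar with the next section but does not change this unit's count.

11 measures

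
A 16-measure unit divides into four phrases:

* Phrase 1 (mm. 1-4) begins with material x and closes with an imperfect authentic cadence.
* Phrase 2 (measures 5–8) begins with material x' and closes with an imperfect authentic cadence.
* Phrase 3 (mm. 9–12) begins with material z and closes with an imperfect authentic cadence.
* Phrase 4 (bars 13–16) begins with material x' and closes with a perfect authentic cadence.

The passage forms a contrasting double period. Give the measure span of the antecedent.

measures 1–8

In a double period the four phrases pair into a large antecedent (phrases 1–2, ending imperfect authentic cadence) and a large consequent (phrases 3–4, ending perfect authentic cadence). The antecedent spans bars 1-8.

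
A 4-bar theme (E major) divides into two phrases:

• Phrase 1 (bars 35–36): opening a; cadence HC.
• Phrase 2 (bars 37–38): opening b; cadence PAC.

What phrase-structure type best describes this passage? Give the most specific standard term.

contrasting period

Phrase 1 ends with a half cadence (weaker) and phrase 2 with a perfect authentic cadence (stronger): antecedent + consequent = a period.
The two phrases open with different material (a / b), so the period is contrasting.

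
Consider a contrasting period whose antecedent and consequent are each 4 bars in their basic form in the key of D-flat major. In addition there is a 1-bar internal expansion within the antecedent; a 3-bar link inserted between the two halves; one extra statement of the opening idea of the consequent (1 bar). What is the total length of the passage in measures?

Basic contrasting period: 4 + 4 = 8 bars.
8 (basic form) + 1 (internal expansion) + 3 (link) + 1 (extra statement) = 13.

13 measures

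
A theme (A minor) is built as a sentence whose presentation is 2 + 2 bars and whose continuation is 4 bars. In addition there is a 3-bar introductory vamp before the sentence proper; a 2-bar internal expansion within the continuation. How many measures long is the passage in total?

13 measures

Basic sentence: 2 + 2 + 4 = 8 bars.
8 (basic form) + 3 (introduction) + 2 (internal expansion) = 13.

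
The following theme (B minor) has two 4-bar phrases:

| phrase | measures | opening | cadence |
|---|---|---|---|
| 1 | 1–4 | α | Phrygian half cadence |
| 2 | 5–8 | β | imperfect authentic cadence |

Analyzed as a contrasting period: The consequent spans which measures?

The antecedent is the phrase ending with the weaker cadence (Phrygian half cadence, phrase 1) and the consequent the one ending more conclusively (imperfect authentic cadence, phrase 2); the consequent is mm. 5-8.

measures 5–8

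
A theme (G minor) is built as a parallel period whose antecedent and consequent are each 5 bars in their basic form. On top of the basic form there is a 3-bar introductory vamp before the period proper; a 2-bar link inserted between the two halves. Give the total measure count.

15 measures

Basic parallel period: 5 + 5 = 10 bars.
10 (basic form) + 3 (introduction) + 2 (link) = 15.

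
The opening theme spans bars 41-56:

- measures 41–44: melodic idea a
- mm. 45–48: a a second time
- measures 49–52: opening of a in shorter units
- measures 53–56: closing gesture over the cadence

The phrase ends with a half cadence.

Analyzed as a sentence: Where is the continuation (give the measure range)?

After the presentation (bars 41–48), the continuation covers the fragmentation through the cadence: mm. 49–56.

measures 49–56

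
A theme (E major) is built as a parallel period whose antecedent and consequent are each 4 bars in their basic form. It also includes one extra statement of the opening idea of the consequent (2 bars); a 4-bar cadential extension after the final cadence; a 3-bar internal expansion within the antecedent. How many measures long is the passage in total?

Basic parallel period: 4 + 4 = 8 bars.
8 (basic form) + 2 (extra statement) + 4 (cadential extension) + 3 (internal expansion) = 17.

17 measures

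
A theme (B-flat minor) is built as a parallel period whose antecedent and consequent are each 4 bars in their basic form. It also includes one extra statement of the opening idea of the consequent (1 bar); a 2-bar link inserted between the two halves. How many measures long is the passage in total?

Basic parallel period: 4 + 4 = 8 bars.
8 (basic form) + 1 (extra statement) + 2 (link) = 11.

11 measures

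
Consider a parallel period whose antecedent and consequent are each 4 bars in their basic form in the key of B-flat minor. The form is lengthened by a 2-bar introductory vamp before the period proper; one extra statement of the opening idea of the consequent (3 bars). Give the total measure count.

13 measures

Basic parallel period: 4 + 4 = 8 bars.
8 (basic form) + 2 (introduction) + 3 (extra statement) = 13.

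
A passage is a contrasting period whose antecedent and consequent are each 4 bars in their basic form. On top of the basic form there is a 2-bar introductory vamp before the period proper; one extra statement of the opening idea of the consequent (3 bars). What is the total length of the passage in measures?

13 measures

Basic contrasting period: 4 + 4 = 8 bars.
8 (basic form) + 2 (introduction) + 3 (extra statement) = 13.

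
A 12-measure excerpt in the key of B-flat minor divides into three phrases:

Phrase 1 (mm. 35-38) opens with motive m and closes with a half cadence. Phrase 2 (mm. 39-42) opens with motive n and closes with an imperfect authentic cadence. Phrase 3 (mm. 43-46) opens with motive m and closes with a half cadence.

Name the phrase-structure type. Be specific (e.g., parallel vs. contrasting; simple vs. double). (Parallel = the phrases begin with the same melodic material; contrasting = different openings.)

The final phrase closes with a half cadence, which is not stronger than the preceding imperfect authentic cadence; the 3 phrases lack an overall antecedent–consequent design and so form a phrase group.

phrase group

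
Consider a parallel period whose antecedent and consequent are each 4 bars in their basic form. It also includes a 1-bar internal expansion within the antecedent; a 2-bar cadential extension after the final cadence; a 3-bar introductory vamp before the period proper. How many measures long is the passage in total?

Basic parallel period: 4 + 4 = 8 bars.
8 (basic form) + 1 (internal expansion) + 2 (cadential extension) + 3 (introduction) = 14.

14 measures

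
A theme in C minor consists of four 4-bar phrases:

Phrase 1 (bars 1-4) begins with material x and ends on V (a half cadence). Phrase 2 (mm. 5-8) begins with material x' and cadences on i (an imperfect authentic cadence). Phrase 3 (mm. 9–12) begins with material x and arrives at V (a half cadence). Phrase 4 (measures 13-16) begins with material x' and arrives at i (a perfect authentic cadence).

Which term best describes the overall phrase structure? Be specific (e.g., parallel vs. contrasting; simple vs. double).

Four phrases in two halves: the first half (measures 1–8) ends with an imperfect authentic cadence, the second (measures 9–16) with a perfect authentic cadence — a large antecedent–consequent pair, i.e. a double period.
Phrase 3 begins with the same material as phrase 1, making it parallel.

parallel double period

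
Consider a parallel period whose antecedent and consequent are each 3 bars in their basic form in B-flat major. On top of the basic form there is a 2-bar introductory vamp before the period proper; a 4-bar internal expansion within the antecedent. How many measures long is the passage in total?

Basic parallel period: 3 + 3 = 6 bars.
6 (basic form) + 2 (introduction) + 4 (internal expansion) = 12.

12 measures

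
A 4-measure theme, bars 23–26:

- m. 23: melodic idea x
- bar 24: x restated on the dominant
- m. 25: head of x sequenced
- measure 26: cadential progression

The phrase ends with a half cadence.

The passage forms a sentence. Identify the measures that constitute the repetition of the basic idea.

The presentation of a sentence is the basic idea (bar 23) plus its repetition (bar 24); the repetition of the basic idea is therefore m. 24.

measures 24–24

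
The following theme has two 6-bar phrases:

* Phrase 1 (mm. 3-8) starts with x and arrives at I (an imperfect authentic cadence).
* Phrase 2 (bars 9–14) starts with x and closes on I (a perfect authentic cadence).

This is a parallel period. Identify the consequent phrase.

The phrase ending with the weaker cadence (imperfect authentic cadence) is the antecedent; the one ending more conclusively (perfect authentic cadence) is the consequent. The consequent is phrase 2.

phrase 2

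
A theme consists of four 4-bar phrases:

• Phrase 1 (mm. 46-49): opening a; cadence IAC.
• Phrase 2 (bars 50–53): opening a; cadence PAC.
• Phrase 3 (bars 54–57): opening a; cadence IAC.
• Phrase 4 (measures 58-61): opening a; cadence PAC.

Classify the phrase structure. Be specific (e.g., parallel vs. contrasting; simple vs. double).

The cadence pattern IAC–PAC–IAC–PAC is weak–strong twice, and phrases 3–4 restate phrases 1–2: a period heard twice, not a double period (which would end weakly at phrase 2).

repeated period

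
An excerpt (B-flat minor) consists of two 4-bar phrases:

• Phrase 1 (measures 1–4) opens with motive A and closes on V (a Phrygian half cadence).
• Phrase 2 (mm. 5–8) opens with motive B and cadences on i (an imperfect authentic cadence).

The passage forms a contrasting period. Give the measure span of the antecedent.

The antecedent is the phrase ending with the weaker cadence (Phrygian half cadence, phrase 1) and the consequent the one ending more conclusively (imperfect authentic cadence, phrase 2); the antecedent is mm. 1–4.

measures 1–4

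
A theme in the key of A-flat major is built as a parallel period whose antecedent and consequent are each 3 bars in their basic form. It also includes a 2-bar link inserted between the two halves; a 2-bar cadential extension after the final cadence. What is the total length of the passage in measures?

10 measures

Basic parallel period: 3 + 3 = 6 bars.
6 (basic form) + 2 (link) + 2 (cadential extension) = 10.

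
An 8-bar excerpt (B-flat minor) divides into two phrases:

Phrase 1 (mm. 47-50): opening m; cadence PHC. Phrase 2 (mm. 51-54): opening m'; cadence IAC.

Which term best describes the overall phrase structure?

Phrase 1 ends with a Phrygian half cadence (weaker) and phrase 2 with an imperfect authentic cadence (stronger): antecedent + consequent = a period.
The two phrases open with the same material (m / m'), so the period is parallel.

parallel period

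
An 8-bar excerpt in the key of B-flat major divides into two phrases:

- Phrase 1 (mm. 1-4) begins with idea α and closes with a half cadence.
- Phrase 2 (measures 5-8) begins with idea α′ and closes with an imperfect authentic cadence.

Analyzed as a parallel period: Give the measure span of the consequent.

The antecedent is the phrase ending with the weaker cadence (half cadence, phrase 1) and the consequent the one ending more conclusively (imperfect authentic cadence, phrase 2); the consequent is measures 5–8.

measures 5–8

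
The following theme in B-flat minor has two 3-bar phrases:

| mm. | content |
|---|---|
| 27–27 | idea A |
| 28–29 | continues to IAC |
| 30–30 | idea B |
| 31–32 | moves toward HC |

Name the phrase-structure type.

phrase group

The second phrase closes with a half cadence, which is not stronger than the first phrase's imperfect authentic cadence; without a weak→strong cadential pair there is no antecedent–consequent relationship, so this is a phrase group rather than a period.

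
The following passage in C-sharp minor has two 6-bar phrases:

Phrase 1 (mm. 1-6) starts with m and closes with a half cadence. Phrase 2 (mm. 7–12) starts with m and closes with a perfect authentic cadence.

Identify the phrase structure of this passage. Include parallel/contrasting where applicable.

parallel period

Phrase 1 ends with a half cadence (weaker) and phrase 2 with a perfect authentic cadence (stronger): antecedent + consequent = a period.
The two phrases open with the same material (m / m), so the period is parallel.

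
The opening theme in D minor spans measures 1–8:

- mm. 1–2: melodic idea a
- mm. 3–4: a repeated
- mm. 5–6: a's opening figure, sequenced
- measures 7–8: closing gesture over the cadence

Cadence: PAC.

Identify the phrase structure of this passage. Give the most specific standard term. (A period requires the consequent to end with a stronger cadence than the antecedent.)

Basic idea (measures 1–2) + its repetition (measures 3–4) form the presentation; fragmentation and cadence (mm. 5-8) form the continuation — the 8-bar whole is a sentence.

sentence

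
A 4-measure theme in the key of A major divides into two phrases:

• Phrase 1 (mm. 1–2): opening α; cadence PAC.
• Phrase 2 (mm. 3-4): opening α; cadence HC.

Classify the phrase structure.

phrase group

The second phrase closes with a half cadence, which is not stronger than the first phrase's perfect authentic cadence; without a weak→strong cadential pair there is no antecedent–consequent relationship, so this is a phrase group rather than a period.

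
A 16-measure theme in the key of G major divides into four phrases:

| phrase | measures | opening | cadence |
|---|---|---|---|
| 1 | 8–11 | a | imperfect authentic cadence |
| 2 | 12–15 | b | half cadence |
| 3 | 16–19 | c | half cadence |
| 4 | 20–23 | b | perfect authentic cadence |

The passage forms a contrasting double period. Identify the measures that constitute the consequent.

In a double period the four phrases pair into a large antecedent (phrases 1–2, ending half cadence) and a large consequent (phrases 3–4, ending perfect authentic cadence). The consequent spans mm. 16-23.

measures 16–23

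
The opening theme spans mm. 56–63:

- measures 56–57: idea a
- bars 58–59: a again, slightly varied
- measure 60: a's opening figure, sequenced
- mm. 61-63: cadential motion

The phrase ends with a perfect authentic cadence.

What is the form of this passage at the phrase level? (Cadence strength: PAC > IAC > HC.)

sentence

Basic idea (mm. 56-57) + its repetition (measures 58–59) form the presentation; fragmentation and cadence (measures 60-63) form the continuation — the 8-bar whole is a sentence.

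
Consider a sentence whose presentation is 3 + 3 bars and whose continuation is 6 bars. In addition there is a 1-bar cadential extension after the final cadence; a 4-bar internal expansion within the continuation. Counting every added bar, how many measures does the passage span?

17 measures

Basic sentence: 3 + 3 + 6 = 12 bars.
12 (basic form) + 1 (cadential extension) + 4 (internal expansion) = 17.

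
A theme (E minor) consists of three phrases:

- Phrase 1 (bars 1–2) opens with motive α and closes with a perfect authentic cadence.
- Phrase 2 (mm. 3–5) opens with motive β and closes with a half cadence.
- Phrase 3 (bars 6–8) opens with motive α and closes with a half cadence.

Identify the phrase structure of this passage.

phrase group

The final phrase closes with a half cadence, which is not stronger than the preceding half cadence; the 3 phrases lack an overall antecedent–consequent design and so form a phrase group.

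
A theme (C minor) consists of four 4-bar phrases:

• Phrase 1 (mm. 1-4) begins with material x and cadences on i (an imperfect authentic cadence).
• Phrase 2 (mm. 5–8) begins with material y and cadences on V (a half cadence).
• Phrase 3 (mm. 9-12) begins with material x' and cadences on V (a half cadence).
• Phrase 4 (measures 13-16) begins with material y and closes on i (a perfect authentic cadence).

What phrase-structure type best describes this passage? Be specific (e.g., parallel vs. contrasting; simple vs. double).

parallel double period

Four phrases in two halves: the first half (mm. 1–8) ends with a half cadence, the second (measures 9-16) with a perfect authentic cadence — a large antecedent–consequent pair, i.e. a double period.
Phrase 3 begins with the same material as phrase 1, making it parallel.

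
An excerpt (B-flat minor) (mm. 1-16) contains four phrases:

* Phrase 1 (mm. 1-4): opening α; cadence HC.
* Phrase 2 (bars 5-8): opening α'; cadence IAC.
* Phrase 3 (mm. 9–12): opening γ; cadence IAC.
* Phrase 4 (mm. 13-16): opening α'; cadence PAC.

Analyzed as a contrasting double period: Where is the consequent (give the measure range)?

measures 9–16

In a double period the four phrases pair into a large antecedent (phrases 1–2, ending imperfect authentic cadence) and a large consequent (phrases 3–4, ending perfect authentic cadence). The consequent spans mm. 9–16.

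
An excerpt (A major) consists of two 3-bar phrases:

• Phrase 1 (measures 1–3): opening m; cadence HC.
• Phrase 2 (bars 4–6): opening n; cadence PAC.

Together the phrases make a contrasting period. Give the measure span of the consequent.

The phrase ending with the weaker cadence (half cadence) is the antecedent; the one ending more conclusively (perfect authentic cadence) is the consequent. The consequent is measures 4–6.

measures 4–6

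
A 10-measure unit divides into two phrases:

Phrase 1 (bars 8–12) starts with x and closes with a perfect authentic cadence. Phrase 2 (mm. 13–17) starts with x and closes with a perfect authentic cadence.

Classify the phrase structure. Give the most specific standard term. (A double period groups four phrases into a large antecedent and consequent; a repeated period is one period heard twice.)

repeated phrase

Both phrases have the same opening (x) and the same cadence (perfect authentic cadence): the second is a restatement, not a consequent, so this is a repeated phrase rather than a period.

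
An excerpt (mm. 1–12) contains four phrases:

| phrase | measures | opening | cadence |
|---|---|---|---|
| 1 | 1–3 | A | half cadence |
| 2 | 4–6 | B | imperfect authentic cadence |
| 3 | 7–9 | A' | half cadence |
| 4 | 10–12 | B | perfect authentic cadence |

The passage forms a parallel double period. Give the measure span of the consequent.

In a double period the four phrases pair into a large antecedent (phrases 1–2, ending imperfect authentic cadence) and a large consequent (phrases 3–4, ending perfect authentic cadence). The consequent spans measures 7-12.

measures 7–12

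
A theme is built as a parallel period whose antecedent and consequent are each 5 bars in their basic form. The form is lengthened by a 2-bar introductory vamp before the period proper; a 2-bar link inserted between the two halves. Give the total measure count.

14 measures

Basic parallel period: 5 + 5 = 10 bars.
10 (basic form) + 2 (introduction) + 2 (link) = 14.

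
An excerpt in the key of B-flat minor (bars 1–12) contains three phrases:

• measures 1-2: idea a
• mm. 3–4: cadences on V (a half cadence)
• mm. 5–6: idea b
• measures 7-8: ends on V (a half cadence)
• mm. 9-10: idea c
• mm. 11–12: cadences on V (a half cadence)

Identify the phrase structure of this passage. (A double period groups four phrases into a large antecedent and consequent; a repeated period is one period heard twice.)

The final phrase closes with a half cadence, which is not stronger than the preceding half cadence; the 3 phrases lack an overall antecedent–consequent design and so form a phrase group.

phrase group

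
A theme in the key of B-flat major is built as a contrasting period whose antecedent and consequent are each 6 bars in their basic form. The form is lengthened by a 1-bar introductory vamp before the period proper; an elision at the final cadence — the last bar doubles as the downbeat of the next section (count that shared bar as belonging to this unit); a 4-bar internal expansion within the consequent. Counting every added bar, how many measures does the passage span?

17 measures

Basic contrasting period: 6 + 6 = 12 bars.
12 (basic form) + 1 (introduction) + 4 (internal expansion) = 17.
The elision shares a bar with the next section but does not change this unit's count.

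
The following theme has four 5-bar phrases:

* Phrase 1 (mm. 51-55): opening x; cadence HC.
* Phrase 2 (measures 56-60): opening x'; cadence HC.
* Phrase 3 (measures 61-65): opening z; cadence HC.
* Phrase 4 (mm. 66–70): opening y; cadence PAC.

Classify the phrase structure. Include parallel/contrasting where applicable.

contrasting double period

Four phrases in two halves: the first half (mm. 51–60) ends with a half cadence, the second (measures 61-70) with a perfect authentic cadence — a large antecedent–consequent pair, i.e. a double period.
Phrase 3 begins with different material from phrase 1, making it contrasting.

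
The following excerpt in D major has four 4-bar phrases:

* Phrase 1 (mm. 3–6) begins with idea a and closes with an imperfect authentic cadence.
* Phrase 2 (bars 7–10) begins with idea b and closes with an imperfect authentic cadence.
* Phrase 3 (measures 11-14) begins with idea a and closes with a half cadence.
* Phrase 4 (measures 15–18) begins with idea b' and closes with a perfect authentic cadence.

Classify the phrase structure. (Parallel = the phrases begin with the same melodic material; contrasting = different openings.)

Four phrases in two halves: the first half (mm. 3–10) ends with an imperfect authentic cadence, the second (bars 11-18) with a perfect authentic cadence — a large antecedent–consequent pair, i.e. a double period.
Phrase 3 begins with the same material as phrase 1, making it parallel.

parallel double period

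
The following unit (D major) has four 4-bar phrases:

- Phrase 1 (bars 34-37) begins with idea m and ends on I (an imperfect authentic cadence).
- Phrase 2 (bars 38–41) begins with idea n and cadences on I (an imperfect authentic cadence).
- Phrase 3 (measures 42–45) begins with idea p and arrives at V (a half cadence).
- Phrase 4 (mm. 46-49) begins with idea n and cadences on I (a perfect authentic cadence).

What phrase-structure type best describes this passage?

Four phrases in two halves: the first half (measures 34-41) ends with an imperfect authentic cadence, the second (mm. 42–49) with a perfect authentic cadence — a large antecedent–consequent pair, i.e. a double period.
Phrase 3 begins with different material from phrase 1, making it contrasting.

contrasting double period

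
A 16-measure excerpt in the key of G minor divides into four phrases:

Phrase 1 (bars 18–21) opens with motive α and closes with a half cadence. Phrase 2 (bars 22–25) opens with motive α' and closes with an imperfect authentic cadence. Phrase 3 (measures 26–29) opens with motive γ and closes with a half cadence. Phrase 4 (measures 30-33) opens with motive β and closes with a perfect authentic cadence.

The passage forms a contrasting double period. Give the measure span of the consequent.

measures 26–33

In a double period the first pair of phrases (ending imperfect authentic cadence) is the large antecedent and the second pair (ending perfect authentic cadence) is the large consequent; the consequent is measures 26–33.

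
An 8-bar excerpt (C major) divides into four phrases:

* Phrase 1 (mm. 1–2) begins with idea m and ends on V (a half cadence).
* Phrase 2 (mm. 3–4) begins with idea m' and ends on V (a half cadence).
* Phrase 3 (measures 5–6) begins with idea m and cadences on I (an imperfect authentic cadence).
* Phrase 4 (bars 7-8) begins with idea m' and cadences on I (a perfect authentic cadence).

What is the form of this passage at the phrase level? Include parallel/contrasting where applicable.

parallel double period

Four phrases in two halves: the first half (mm. 1-4) ends with a half cadence, the second (bars 5–8) with a perfect authentic cadence — a large antecedent–consequent pair, i.e. a double period.
Phrase 3 begins with the same material as phrase 1, making it parallel.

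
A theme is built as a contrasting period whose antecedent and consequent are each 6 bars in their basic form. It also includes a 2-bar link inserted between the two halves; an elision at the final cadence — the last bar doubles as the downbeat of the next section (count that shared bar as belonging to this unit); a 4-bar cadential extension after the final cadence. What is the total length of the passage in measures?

18 measures

Basic contrasting period: 6 + 6 = 12 bars.
12 (basic form) + 2 (link) + 4 (cadential extension) = 18.
The elision shares a bar with the next section but does not change this unit's count.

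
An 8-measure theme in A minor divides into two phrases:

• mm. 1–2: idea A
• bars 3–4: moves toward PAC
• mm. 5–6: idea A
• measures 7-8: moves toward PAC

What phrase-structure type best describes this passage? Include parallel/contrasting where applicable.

Both phrases have the same opening (A) and the same cadence (perfect authentic cadence): the second is a restatement, not a consequent, so this is a repeated phrase rather than a period.

repeated phrase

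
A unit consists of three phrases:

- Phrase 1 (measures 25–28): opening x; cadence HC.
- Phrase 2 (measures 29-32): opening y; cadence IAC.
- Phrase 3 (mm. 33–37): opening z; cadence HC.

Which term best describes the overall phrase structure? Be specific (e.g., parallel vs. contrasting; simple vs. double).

The final phrase closes with a half cadence, which is not stronger than the preceding imperfect authentic cadence; the 3 phrases lack an overall antecedent–consequent design and so form a phrase group.

phrase group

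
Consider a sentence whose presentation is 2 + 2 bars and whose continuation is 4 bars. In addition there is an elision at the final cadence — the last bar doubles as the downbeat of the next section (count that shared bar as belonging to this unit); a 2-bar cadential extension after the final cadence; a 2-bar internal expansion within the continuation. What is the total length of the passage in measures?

Basic sentence: 2 + 2 + 4 = 8 bars.
8 (basic form) + 2 (cadential extension) + 2 (internal expansion) = 12.
The elision shares a bar with the next section but does not change this unit's count.

12 measures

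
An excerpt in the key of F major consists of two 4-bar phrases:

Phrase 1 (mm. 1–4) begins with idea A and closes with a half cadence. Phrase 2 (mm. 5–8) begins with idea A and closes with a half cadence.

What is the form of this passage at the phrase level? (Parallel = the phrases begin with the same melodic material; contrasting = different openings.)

Both phrases have the same opening (A) and the same cadence (half cadence): the second is a restatement, not a consequent, so this is a repeated phrase rather than a period.

repeated phrase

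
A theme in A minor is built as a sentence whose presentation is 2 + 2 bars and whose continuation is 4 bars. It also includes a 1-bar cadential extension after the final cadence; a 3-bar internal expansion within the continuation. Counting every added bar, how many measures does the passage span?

Basic sentence: 2 + 2 + 4 = 8 bars.
8 (basic form) + 1 (cadential extension) + 3 (internal expansion) = 12.

12 measures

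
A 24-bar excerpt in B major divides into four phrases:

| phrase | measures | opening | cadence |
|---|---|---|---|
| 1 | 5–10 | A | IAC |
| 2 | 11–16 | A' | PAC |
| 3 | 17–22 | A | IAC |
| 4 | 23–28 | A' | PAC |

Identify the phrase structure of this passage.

repeated period

The cadence pattern IAC–PAC–IAC–PAC is weak–strong twice, and phrases 3–4 restate phrases 1–2: a period heard twice, not a double period (which would end weakly at phrase 2).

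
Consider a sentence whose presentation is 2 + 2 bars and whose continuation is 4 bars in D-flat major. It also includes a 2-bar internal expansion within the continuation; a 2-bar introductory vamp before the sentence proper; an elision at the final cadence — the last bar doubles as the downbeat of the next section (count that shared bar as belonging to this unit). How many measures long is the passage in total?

12 measures

Basic sentence: 2 + 2 + 4 = 8 bars.
8 (basic form) + 2 (internal expansion) + 2 (introduction) = 12.
The elision shares a bar with the next section but does not change this unit's count.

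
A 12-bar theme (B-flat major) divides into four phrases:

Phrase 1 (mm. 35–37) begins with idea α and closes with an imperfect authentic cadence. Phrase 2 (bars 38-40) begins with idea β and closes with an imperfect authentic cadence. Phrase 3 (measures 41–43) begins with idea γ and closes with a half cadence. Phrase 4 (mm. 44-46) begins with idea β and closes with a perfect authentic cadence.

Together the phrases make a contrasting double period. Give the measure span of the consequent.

measures 41–46

In a double period the first pair of phrases (ending imperfect authentic cadence) is the large antecedent and the second pair (ending perfect authentic cadence) is the large consequent; the consequent is measures 41–46.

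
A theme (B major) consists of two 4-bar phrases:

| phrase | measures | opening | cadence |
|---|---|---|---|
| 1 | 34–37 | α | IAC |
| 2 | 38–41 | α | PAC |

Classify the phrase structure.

Phrase 1 ends with an imperfect authentic cadence (weaker) and phrase 2 with a perfect authentic cadence (stronger): antecedent + consequent = a period.
The two phrases open with the same material (α / α), so the period is parallel.

parallel period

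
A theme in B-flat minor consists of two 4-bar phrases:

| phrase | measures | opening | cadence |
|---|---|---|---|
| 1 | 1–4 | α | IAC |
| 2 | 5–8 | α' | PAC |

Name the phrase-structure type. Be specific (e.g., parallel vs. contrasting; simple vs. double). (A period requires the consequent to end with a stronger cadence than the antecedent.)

Phrase 1 ends with an imperfect authentic cadence (weaker) and phrase 2 with a perfect authentic cadence (stronger): antecedent + consequent = a period.
The two phrases open with the same material (α / α'), so the period is parallel.

parallel period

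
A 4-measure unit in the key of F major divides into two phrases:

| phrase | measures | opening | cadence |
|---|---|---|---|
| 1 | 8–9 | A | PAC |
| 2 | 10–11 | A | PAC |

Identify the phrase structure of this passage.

Both phrases have the same opening (A) and the same cadence (perfect authentic cadence): the second is a restatement, not a consequent, so this is a repeated phrase rather than a period.

repeated phrase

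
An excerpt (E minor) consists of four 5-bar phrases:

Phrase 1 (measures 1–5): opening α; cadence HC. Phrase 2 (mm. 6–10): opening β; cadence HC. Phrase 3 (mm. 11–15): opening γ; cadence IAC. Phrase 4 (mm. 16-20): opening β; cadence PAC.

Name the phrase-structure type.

Four phrases in two halves: the first half (mm. 1–10) ends with a half cadence, the second (measures 11–20) with a perfect authentic cadence — a large antecedent–consequent pair, i.e. a double period.
Phrase 3 begins with different material from phrase 1, making it contrasting.

contrasting double period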